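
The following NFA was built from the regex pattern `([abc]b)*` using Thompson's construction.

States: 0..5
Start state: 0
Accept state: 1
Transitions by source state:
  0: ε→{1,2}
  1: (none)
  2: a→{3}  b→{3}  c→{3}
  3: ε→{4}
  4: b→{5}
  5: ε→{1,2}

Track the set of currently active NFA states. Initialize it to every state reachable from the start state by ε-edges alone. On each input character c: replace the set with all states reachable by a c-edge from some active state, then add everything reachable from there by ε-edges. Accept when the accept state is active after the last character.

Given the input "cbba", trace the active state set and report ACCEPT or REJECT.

initial (ε-close {0}): {0,1,2}
'c' @ 1: {3,4}
'b' @ 2: {1,2,5}  ✓accept
'b' @ 3: {3,4}
'a' @ 4: {}  — state set empty
end set {} — state 1 not in

Answer: REJECT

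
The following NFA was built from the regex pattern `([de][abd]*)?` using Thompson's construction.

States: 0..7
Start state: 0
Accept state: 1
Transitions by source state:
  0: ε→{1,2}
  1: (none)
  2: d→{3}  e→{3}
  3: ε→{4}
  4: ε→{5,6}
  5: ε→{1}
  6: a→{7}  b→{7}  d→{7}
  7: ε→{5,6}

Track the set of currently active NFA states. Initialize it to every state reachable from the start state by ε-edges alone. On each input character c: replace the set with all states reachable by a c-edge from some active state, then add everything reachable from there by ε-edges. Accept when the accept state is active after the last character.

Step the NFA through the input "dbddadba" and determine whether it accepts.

start: ε-closure({0}) = {0,1,2}
'd' @ 1: {1,3,4,5,6}  [accepting]
'b' @ 2: {1,5,6,7}  [accepting]
'd' @ 3: {1,5,6,7}  [accepting]
'd' @ 4: {1,5,6,7}  [accepting]
'a' @ 5: {1,5,6,7}  [accepting]
'd' @ 6: {1,5,6,7}  [accepting]
'b' @ 7: {1,5,6,7}  [accepting]
'a' @ 8: {1,5,6,7}  [accepting]
end set {1,5,6,7} — state 1 in

Answer: ACCEPT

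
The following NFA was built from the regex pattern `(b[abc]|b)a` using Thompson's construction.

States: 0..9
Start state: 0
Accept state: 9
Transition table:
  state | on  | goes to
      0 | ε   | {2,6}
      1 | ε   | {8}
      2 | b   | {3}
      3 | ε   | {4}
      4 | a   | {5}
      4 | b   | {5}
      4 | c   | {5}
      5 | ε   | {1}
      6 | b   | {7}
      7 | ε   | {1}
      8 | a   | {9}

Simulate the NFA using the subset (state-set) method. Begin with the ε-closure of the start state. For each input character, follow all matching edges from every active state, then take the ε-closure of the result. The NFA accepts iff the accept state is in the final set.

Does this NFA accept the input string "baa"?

Answer: ACCEPT

Trace:
S₀ = ε-closure({0}) = {0,2,6}
'b' @ 1: {1,3,4,7,8}
'a' @ 2: {1,5,8,9}  [accepting]
'a' @ 3: {9}  [accepting]
final: {9}; accept 9 in set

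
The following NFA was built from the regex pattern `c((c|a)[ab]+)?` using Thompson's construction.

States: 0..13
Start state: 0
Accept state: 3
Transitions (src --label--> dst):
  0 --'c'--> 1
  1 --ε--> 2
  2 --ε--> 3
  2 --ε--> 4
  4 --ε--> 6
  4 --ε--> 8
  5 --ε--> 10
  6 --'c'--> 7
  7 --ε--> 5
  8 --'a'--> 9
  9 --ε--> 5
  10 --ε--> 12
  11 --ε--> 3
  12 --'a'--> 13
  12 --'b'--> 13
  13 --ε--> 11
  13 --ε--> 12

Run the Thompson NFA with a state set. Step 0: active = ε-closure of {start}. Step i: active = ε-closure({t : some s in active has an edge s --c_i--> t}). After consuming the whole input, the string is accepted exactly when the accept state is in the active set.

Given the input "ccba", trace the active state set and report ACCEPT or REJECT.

S₀ = ε-closure({0}) = {0}
'c' @ 1: {1,2,3,4,6,8}  [accepting]
'c' @ 2: {5,7,10,12}
'b' @ 3: {3,11,12,13}  [accepting]
'a' @ 4: {3,11,12,13}  [accepting]
end set {3,11,12,13} — state 3 in

Answer: ACCEPT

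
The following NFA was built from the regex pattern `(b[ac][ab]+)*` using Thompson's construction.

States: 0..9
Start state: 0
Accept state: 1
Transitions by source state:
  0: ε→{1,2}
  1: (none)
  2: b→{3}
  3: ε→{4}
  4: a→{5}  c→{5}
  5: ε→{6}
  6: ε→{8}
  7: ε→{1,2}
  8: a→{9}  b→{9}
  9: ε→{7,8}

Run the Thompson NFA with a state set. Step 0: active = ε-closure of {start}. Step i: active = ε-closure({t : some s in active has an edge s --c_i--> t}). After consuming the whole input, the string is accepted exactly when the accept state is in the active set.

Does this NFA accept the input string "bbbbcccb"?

start: ε-closure({0}) = {0,1,2}
'b' @ 1: {3,4}
'b' @ 2: {}  — state set empty
rest 'bbcccb' ignored (set empty)
end set {} — state 1 not in

Answer: REJECT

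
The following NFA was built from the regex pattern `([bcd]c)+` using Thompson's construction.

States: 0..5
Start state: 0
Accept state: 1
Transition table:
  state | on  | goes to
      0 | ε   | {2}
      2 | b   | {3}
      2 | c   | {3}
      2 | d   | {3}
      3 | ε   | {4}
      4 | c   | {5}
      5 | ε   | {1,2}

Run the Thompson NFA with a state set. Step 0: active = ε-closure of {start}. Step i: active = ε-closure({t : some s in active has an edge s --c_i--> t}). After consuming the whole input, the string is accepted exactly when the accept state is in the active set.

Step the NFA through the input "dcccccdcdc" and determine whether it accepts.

initial (ε-close {0}): {0,2}
'd' @ 1: {3,4}
'c' @ 2: {1,2,5}  ✓accept
'c' @ 3: {3,4}
'c' @ 4: {1,2,5}  ✓accept
'c' @ 5: {3,4}
'c' @ 6: {1,2,5}  ✓accept
'd' @ 7: {3,4}
'c' @ 8: {1,2,5}  ✓accept
'd' @ 9: {3,4}
'c' @ 10: {1,2,5}  ✓accept
final: {1,2,5}; accept 1 in set

Answer: ACCEPT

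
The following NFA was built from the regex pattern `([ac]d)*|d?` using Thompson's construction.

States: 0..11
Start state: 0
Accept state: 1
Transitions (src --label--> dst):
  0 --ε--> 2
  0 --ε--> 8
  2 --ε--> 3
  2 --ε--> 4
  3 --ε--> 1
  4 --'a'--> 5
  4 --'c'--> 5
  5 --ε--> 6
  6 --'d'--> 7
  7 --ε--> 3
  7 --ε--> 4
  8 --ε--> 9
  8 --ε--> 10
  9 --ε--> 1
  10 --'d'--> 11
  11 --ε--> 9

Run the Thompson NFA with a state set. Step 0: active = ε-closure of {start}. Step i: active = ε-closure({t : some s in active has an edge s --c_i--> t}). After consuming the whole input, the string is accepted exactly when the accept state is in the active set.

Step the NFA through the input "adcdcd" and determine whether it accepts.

S₀ = ε-closure({0}) = {0,1,2,3,4,8,9,10}
'a' @ 1: {5,6}
'd' @ 2: {1,3,4,7}  (accept∈set)
'c' @ 3: {5,6}
'd' @ 4: {1,3,4,7}  (accept∈set)
'c' @ 5: {5,6}
'd' @ 6: {1,3,4,7}  (accept∈set)
end set {1,3,4,7} — state 1 in

Answer: ACCEPT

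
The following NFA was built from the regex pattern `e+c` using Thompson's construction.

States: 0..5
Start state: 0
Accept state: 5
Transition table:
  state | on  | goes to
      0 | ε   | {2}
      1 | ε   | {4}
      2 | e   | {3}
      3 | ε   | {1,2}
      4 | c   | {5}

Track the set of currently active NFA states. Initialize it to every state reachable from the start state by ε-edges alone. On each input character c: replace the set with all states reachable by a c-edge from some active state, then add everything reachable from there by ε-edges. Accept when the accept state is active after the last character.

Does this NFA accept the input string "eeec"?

initial (ε-close {0}): {0,2}
'e' @ 1: {1,2,3,4}
'e' @ 2: {1,2,3,4}
'e' @ 3: {1,2,3,4}
'c' @ 4: {5}  (accept∈set)
end set {5} — state 5 in

Answer: ACCEPT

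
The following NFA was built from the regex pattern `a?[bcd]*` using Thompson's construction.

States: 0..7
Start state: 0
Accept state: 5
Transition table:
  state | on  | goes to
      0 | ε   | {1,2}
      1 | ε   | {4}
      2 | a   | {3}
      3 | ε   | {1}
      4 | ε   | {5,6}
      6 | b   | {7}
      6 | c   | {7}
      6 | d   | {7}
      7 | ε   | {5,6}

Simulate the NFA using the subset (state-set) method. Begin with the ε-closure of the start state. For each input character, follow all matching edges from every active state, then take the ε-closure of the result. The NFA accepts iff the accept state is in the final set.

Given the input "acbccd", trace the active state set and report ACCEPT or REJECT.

Answer: ACCEPT

Trace:
initial (ε-close {0}): {0,1,2,4,5,6}
'a' @ 1: {1,3,4,5,6}  ✓accept
'c' @ 2: {5,6,7}  ✓accept
'b' @ 3: {5,6,7}  ✓accept
'c' @ 4: {5,6,7}  ✓accept
'c' @ 5: {5,6,7}  ✓accept
'd' @ 6: {5,6,7}  ✓accept
end set {5,6,7} — state 5 in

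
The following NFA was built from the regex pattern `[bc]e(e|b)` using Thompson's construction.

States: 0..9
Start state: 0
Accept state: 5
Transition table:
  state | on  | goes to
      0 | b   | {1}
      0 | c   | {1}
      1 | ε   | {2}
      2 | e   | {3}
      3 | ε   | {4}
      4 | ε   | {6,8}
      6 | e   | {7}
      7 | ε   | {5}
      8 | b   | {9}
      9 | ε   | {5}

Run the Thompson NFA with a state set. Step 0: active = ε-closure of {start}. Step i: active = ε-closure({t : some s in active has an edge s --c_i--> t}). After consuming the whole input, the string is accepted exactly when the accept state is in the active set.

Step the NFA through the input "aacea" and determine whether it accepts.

initial (ε-close {0}): {0}
'a' @ 1: {}  — state set empty
rest 'acea' ignored (set empty)
end set {} — state 5 not in

Answer: REJECT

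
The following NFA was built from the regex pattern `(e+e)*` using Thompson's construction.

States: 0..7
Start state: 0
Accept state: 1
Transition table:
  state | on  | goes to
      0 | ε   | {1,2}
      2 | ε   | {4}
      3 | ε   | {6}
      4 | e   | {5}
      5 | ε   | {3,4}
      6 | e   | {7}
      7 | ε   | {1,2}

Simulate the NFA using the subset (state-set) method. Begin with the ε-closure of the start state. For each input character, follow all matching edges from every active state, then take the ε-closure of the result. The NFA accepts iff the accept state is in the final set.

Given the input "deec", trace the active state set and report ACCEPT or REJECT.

S₀ = ε-closure({0}) = {0,1,2,4}
'd' @ 1: {}  — state set empty
rest 'eec' ignored (set empty)
final: {}; accept 1 not in set

Answer: REJECT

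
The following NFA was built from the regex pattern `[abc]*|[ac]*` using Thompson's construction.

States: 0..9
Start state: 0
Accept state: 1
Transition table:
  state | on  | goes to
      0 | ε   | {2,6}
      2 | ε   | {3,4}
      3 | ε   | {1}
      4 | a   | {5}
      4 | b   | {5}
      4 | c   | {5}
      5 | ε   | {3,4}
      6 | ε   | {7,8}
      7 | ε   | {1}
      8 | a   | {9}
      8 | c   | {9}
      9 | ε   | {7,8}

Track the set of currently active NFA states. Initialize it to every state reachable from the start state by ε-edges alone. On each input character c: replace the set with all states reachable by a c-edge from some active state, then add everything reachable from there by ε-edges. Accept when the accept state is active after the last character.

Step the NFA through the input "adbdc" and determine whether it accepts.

S₀ = ε-closure({0}) = {0,1,2,3,4,6,7,8}
'a' @ 1: {1,3,4,5,7,8,9}  [accepting]
'd' @ 2: {}  — no active states
rest 'bdc' ignored (set empty)
final: {}; accept 1 not in set

Answer: REJECT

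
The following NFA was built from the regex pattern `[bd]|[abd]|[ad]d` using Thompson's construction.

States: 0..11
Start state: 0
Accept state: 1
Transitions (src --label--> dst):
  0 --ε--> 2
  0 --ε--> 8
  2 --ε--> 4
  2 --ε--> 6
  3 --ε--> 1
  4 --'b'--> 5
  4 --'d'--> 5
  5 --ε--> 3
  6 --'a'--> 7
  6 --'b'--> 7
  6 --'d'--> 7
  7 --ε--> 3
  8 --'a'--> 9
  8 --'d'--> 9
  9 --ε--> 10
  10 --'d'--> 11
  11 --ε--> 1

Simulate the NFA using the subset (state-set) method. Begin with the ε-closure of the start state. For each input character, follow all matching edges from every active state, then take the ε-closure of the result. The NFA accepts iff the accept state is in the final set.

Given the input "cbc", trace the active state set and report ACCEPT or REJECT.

Answer: REJECT

Steps:
initial (ε-close {0}): {0,2,4,6,8}
'c' @ 1: {}  — no active states
rest 'bc' ignored (set empty)
end set {} — state 1 not in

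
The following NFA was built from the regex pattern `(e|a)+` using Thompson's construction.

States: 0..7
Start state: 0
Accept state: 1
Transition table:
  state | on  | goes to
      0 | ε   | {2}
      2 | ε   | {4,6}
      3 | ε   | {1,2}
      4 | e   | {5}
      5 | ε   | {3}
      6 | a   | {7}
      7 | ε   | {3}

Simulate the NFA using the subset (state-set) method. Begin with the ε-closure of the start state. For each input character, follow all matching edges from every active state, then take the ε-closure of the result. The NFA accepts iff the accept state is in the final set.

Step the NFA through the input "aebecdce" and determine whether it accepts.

start: ε-closure({0}) = {0,2,4,6}
'a' @ 1: {1,2,3,4,6,7}  ✓accept
'e' @ 2: {1,2,3,4,5,6}  ✓accept
'b' @ 3: {}  — state set empty
rest 'ecdce' ignored (set empty)
after full input: {}  (accept=1 not in)

Answer: REJECT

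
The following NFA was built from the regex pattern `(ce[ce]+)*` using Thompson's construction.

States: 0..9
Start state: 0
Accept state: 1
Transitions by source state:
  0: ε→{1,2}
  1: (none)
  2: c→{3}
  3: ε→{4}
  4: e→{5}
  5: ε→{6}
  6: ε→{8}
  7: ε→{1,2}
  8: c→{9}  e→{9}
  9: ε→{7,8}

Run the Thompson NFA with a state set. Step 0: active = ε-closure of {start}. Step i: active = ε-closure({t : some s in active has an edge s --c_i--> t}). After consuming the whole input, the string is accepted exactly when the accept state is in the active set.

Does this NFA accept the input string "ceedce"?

S₀ = ε-closure({0}) = {0,1,2}
'c' @ 1: {3,4}
'e' @ 2: {5,6,8}
'e' @ 3: {1,2,7,8,9}  [accepting]
'd' @ 4: {}  — state set empty
rest 'ce' ignored (set empty)
end set {} — state 1 not in

Answer: REJECT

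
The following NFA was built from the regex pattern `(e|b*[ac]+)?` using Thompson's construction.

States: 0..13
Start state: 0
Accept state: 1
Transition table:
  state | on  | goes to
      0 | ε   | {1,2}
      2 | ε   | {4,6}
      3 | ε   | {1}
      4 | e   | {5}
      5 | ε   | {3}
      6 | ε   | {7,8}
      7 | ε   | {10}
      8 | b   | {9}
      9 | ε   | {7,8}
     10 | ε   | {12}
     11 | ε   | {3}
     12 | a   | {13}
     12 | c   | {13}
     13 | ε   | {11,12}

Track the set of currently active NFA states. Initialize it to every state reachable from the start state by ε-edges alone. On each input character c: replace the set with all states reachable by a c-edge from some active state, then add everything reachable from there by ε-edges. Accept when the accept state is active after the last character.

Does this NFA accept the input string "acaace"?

Answer: REJECT

Trace:
S₀ = ε-closure({0}) = {0,1,2,4,6,7,8,10,12}
'a' @ 1: {1,3,11,12,13}  (accept∈set)
'c' @ 2: {1,3,11,12,13}  (accept∈set)
'a' @ 3: {1,3,11,12,13}  (accept∈set)
'a' @ 4: {1,3,11,12,13}  (accept∈set)
'c' @ 5: {1,3,11,12,13}  (accept∈set)
'e' @ 6: {}  — dead — no transitions
final: {}; accept 1 not in set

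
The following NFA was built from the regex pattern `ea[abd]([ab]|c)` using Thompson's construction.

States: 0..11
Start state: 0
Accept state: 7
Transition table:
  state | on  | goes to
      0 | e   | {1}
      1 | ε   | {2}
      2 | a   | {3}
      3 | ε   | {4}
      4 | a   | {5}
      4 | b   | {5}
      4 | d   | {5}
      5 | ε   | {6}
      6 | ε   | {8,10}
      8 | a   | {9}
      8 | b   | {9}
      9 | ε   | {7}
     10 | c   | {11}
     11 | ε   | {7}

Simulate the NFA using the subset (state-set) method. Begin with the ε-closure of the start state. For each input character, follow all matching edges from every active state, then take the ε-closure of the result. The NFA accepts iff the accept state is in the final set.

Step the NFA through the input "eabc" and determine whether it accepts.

Answer: ACCEPT

Derivation:
start: ε-closure({0}) = {0}
'e' @ 1: {1,2}
'a' @ 2: {3,4}
'b' @ 3: {5,6,8,10}
'c' @ 4: {7,11}  ✓accept
end set {7,11} — state 7 in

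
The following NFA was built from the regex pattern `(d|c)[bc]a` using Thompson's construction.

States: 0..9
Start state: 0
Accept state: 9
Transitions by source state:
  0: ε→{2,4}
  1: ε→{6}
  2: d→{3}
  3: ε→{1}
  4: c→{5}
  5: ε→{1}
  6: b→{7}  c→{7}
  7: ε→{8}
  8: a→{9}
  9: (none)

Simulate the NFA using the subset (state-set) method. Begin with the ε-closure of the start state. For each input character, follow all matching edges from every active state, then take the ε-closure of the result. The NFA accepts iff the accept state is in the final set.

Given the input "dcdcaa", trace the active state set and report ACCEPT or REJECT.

Answer: REJECT

Derivation:
S₀ = ε-closure({0}) = {0,2,4}
'd' @ 1: {1,3,6}
'c' @ 2: {7,8}
'd' @ 3: {}  — dead — no transitions
rest 'caa' ignored (set empty)
final: {}; accept 9 not in set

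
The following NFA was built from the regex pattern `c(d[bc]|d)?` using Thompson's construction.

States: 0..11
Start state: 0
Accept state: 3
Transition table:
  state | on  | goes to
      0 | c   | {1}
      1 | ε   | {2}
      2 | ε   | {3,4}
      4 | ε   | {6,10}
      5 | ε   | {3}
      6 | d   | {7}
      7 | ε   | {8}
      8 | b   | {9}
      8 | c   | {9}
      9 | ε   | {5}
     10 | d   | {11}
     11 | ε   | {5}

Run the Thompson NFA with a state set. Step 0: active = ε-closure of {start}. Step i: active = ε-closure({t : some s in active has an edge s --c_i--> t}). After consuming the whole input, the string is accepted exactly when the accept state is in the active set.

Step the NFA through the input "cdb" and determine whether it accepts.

Answer: ACCEPT

Trace:
initial (ε-close {0}): {0}
'c' @ 1: {1,2,3,4,6,10}  ✓accept
'd' @ 2: {3,5,7,8,11}  ✓accept
'b' @ 3: {3,5,9}  ✓accept
end set {3,5,9} — state 3 in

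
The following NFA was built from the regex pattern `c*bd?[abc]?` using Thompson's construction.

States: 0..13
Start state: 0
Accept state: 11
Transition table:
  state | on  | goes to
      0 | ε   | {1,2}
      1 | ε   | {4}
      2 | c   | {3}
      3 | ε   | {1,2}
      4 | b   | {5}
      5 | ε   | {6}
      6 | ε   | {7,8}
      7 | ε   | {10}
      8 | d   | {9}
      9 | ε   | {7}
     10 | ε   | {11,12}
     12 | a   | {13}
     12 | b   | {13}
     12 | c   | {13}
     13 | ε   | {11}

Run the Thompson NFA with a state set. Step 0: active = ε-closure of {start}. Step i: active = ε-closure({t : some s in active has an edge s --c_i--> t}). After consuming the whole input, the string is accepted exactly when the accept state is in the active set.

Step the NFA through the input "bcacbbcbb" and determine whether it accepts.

Answer: REJECT

Derivation:
start: ε-closure({0}) = {0,1,2,4}
'b' @ 1: {5,6,7,8,10,11,12}  ✓accept
'c' @ 2: {11,13}  ✓accept
'a' @ 3: {}  — state set empty
rest 'cbbcbb' ignored (set empty)
end set {} — state 11 not in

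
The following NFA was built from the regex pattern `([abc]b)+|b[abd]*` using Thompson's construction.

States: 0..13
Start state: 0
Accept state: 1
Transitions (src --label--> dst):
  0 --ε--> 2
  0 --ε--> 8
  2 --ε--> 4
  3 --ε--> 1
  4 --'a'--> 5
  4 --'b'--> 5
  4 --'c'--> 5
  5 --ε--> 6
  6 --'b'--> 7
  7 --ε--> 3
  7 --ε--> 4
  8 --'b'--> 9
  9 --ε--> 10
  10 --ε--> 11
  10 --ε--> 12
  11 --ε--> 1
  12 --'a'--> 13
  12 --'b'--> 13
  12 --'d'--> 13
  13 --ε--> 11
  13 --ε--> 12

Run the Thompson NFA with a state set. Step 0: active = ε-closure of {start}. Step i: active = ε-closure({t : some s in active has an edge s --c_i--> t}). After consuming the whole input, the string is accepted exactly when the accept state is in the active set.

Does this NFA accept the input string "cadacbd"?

Answer: REJECT

Derivation:
initial (ε-close {0}): {0,2,4,8}
'c' @ 1: {5,6}
'a' @ 2: {}  — no active states
rest 'dacbd' ignored (set empty)
end set {} — state 1 not in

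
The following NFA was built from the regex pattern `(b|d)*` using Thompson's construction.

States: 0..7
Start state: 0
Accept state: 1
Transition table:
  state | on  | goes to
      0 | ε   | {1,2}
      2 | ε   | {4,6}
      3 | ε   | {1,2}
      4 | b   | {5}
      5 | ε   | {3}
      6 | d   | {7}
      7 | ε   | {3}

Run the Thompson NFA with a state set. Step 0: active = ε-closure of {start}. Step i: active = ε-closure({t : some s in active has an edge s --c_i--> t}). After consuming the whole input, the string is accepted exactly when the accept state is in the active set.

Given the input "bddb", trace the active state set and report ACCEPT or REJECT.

start: ε-closure({0}) = {0,1,2,4,6}
'b' @ 1: {1,2,3,4,5,6}  ✓accept
'd' @ 2: {1,2,3,4,6,7}  ✓accept
'd' @ 3: {1,2,3,4,6,7}  ✓accept
'b' @ 4: {1,2,3,4,5,6}  ✓accept
final: {1,2,3,4,5,6}; accept 1 in set

Answer: ACCEPT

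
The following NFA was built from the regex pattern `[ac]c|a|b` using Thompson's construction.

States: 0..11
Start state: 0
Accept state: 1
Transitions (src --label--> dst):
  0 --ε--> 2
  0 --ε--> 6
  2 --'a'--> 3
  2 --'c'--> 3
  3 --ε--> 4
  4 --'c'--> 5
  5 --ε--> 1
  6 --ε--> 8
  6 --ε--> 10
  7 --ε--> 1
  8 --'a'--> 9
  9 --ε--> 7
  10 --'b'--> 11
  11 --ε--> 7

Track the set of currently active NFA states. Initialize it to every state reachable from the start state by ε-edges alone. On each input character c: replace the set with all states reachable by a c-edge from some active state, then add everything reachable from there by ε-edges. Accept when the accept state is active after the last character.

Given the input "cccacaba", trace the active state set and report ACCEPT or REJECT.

Answer: REJECT

Derivation:
initial (ε-close {0}): {0,2,6,8,10}
'c' @ 1: {3,4}
'c' @ 2: {1,5}  (accept∈set)
'c' @ 3: {}  — no active states
rest 'acaba' ignored (set empty)
end set {} — state 1 not in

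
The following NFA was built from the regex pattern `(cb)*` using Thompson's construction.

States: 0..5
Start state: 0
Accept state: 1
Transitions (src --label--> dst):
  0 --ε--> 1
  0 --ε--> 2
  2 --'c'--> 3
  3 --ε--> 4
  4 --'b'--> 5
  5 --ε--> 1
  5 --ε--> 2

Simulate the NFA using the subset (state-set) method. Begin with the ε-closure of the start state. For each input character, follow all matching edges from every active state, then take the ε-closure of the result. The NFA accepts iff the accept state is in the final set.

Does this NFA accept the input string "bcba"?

Answer: REJECT

Steps:
initial (ε-close {0}): {0,1,2}
'b' @ 1: {}  — dead — no transitions
rest 'cba' ignored (set empty)
final: {}; accept 1 not in set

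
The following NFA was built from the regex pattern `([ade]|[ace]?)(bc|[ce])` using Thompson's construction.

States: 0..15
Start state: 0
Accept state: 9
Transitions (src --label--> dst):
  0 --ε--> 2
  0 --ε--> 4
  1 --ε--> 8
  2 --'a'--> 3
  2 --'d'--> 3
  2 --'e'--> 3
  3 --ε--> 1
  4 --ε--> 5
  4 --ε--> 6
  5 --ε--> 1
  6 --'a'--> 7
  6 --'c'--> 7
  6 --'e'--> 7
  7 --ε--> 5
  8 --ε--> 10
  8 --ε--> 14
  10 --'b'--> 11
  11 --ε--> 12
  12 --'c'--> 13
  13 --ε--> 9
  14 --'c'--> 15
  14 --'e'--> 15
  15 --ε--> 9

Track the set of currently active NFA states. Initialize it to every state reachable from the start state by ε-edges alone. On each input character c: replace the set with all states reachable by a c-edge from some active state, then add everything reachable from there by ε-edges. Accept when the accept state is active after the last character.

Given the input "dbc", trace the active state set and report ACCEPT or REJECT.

Answer: ACCEPT

Trace:
start: ε-closure({0}) = {0,1,2,4,5,6,8,10,14}
'd' @ 1: {1,3,8,10,14}
'b' @ 2: {11,12}
'c' @ 3: {9,13}  (accept∈set)
after full input: {9,13}  (accept=9 in)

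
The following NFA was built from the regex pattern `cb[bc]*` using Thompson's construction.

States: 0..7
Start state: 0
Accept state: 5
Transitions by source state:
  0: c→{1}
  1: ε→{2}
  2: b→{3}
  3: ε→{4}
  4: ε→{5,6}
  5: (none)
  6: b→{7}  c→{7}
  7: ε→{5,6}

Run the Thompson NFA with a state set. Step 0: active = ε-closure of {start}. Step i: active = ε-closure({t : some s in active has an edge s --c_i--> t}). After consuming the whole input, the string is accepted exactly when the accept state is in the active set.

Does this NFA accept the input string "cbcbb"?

start: ε-closure({0}) = {0}
'c' @ 1: {1,2}
'b' @ 2: {3,4,5,6}  ✓accept
'c' @ 3: {5,6,7}  ✓accept
'b' @ 4: {5,6,7}  ✓accept
'b' @ 5: {5,6,7}  ✓accept
end set {5,6,7} — state 5 in

Answer: ACCEPT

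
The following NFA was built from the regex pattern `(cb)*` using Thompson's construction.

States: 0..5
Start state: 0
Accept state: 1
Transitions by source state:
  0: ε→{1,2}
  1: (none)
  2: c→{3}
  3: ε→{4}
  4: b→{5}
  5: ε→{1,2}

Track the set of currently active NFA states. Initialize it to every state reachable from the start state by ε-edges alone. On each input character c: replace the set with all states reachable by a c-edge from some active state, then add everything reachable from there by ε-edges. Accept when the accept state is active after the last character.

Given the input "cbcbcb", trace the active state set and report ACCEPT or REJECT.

S₀ = ε-closure({0}) = {0,1,2}
'c' @ 1: {3,4}
'b' @ 2: {1,2,5}  (accept∈set)
'c' @ 3: {3,4}
'b' @ 4: {1,2,5}  (accept∈set)
'c' @ 5: {3,4}
'b' @ 6: {1,2,5}  (accept∈set)
after full input: {1,2,5}  (accept=1 in)

Answer: ACCEPT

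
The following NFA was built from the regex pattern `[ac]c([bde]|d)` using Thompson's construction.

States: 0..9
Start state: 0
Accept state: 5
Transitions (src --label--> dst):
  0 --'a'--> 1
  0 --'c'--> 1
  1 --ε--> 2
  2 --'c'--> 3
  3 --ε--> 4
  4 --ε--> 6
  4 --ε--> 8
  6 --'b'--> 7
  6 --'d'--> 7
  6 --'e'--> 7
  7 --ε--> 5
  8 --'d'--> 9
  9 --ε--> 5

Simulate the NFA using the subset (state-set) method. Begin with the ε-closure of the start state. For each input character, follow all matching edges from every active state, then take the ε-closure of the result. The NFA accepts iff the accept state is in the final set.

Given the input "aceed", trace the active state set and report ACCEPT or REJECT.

Answer: REJECT

Derivation:
start: ε-closure({0}) = {0}
'a' @ 1: {1,2}
'c' @ 2: {3,4,6,8}
'e' @ 3: {5,7}  [accepting]
'e' @ 4: {}  — dead — no transitions
rest 'd' ignored (set empty)
end set {} — state 5 not in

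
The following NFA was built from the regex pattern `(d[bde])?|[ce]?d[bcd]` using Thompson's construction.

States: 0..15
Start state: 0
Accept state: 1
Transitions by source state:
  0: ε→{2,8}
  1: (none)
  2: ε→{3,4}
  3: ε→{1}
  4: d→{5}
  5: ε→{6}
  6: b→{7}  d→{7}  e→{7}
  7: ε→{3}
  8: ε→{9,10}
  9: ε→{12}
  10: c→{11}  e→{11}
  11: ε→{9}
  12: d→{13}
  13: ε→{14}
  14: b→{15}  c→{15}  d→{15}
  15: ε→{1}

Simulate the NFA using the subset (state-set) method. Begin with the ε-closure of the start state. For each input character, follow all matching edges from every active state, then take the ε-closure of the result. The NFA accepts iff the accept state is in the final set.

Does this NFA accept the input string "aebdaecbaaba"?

Answer: REJECT

Steps:
S₀ = ε-closure({0}) = {0,1,2,3,4,8,9,10,12}
'a' @ 1: {}  — no active states
rest 'ebdaecbaaba' ignored (set empty)
after full input: {}  (accept=1 not in)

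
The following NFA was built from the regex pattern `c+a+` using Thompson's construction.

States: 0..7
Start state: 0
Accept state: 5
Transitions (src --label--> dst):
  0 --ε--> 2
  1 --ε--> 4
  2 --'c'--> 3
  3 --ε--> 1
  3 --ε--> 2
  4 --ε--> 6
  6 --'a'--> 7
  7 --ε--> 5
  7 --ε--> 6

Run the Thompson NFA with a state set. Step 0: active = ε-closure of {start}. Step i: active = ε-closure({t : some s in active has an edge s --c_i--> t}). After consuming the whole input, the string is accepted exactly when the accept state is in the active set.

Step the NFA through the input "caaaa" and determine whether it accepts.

Answer: ACCEPT

Derivation:
initial (ε-close {0}): {0,2}
'c' @ 1: {1,2,3,4,6}
'a' @ 2: {5,6,7}  [accepting]
'a' @ 3: {5,6,7}  [accepting]
'a' @ 4: {5,6,7}  [accepting]
'a' @ 5: {5,6,7}  [accepting]
final: {5,6,7}; accept 5 in set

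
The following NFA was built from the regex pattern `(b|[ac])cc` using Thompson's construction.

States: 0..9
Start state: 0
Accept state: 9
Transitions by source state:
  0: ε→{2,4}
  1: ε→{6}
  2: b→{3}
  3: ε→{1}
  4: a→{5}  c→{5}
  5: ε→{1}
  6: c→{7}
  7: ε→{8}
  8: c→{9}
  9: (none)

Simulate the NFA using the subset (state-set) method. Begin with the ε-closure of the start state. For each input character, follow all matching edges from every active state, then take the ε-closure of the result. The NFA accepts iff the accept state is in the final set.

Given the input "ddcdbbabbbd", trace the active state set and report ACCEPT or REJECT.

Answer: REJECT

Steps:
start: ε-closure({0}) = {0,2,4}
'd' @ 1: {}  — state set empty
rest 'dcdbbabbbd' ignored (set empty)
after full input: {}  (accept=9 not in)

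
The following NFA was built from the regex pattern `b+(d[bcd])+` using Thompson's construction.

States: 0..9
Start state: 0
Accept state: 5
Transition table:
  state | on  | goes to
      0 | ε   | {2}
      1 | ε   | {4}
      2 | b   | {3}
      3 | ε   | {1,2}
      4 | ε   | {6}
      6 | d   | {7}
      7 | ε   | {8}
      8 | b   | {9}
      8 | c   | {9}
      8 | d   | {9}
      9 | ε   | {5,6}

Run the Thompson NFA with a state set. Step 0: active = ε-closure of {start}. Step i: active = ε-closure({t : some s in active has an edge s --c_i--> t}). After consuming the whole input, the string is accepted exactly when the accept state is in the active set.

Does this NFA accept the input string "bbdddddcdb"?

initial (ε-close {0}): {0,2}
'b' @ 1: {1,2,3,4,6}
'b' @ 2: {1,2,3,4,6}
'd' @ 3: {7,8}
'd' @ 4: {5,6,9}  ✓accept
'd' @ 5: {7,8}
'd' @ 6: {5,6,9}  ✓accept
'd' @ 7: {7,8}
'c' @ 8: {5,6,9}  ✓accept
'd' @ 9: {7,8}
'b' @ 10: {5,6,9}  ✓accept
after full input: {5,6,9}  (accept=5 in)

Answer: ACCEPT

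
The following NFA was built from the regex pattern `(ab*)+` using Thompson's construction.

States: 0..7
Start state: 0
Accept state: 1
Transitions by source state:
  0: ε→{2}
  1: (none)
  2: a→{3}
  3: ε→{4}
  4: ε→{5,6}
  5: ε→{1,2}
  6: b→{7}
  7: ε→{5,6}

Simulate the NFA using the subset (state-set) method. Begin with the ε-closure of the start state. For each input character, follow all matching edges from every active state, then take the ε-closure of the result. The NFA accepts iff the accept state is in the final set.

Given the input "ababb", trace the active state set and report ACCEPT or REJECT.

Answer: ACCEPT

Trace:
S₀ = ε-closure({0}) = {0,2}
'a' @ 1: {1,2,3,4,5,6}  (accept∈set)
'b' @ 2: {1,2,5,6,7}  (accept∈set)
'a' @ 3: {1,2,3,4,5,6}  (accept∈set)
'b' @ 4: {1,2,5,6,7}  (accept∈set)
'b' @ 5: {1,2,5,6,7}  (accept∈set)
after full input: {1,2,5,6,7}  (accept=1 in)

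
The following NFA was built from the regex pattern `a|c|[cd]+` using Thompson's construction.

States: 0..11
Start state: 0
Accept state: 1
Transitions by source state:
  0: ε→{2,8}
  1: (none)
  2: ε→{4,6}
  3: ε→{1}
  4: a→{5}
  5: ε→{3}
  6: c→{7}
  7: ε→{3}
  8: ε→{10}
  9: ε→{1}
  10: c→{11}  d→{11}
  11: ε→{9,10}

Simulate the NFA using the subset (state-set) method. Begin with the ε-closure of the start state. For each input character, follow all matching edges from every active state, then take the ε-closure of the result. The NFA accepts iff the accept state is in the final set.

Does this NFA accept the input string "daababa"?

initial (ε-close {0}): {0,2,4,6,8,10}
'd' @ 1: {1,9,10,11}  (accept∈set)
'a' @ 2: {}  — state set empty
rest 'ababa' ignored (set empty)
final: {}; accept 1 not in set

Answer: REJECT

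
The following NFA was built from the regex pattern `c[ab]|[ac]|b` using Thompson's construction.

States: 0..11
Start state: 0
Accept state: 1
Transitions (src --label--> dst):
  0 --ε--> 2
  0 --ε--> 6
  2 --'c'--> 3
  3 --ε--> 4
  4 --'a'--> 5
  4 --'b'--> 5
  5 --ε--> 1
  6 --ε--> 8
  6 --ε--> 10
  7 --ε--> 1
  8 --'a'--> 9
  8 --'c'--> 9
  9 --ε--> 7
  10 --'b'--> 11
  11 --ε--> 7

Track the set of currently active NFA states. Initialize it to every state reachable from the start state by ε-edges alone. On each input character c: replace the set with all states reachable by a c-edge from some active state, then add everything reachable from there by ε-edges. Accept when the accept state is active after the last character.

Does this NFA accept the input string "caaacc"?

S₀ = ε-closure({0}) = {0,2,6,8,10}
'c' @ 1: {1,3,4,7,9}  (accept∈set)
'a' @ 2: {1,5}  (accept∈set)
'a' @ 3: {}  — state set empty
rest 'acc' ignored (set empty)
end set {} — state 1 not in

Answer: REJECT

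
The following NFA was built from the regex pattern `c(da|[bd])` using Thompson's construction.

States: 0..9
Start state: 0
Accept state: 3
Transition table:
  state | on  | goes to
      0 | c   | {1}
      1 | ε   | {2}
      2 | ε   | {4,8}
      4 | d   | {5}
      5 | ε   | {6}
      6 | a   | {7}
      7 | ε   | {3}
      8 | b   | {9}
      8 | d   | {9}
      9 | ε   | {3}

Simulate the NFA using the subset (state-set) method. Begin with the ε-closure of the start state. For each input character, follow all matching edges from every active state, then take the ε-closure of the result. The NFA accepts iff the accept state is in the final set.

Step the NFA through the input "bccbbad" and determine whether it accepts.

Answer: REJECT

Steps:
initial (ε-close {0}): {0}
'b' @ 1: {}  — state set empty
rest 'ccbbad' ignored (set empty)
end set {} — state 3 not in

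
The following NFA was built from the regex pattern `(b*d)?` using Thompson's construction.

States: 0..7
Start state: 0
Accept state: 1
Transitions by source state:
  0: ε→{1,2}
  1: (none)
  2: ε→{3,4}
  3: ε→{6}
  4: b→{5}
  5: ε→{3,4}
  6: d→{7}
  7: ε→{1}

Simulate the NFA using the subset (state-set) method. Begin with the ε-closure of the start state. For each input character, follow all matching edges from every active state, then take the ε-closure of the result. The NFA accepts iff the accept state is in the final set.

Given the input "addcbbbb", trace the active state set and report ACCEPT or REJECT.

Answer: REJECT

Derivation:
initial (ε-close {0}): {0,1,2,3,4,6}
'a' @ 1: {}  — no active states
rest 'ddcbbbb' ignored (set empty)
after full input: {}  (accept=1 not in)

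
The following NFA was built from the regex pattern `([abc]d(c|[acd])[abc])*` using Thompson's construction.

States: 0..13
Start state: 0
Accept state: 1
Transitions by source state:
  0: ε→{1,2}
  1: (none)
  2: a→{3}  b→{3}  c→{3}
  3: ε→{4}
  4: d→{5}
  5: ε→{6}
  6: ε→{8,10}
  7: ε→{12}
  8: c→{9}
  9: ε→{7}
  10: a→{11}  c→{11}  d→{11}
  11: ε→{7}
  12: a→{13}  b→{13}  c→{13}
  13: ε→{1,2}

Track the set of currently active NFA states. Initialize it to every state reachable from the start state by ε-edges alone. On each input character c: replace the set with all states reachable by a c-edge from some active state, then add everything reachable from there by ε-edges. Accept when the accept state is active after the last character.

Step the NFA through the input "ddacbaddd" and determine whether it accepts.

initial (ε-close {0}): {0,1,2}
'd' @ 1: {}  — dead — no transitions
rest 'dacbaddd' ignored (set empty)
final: {}; accept 1 not in set

Answer: REJECT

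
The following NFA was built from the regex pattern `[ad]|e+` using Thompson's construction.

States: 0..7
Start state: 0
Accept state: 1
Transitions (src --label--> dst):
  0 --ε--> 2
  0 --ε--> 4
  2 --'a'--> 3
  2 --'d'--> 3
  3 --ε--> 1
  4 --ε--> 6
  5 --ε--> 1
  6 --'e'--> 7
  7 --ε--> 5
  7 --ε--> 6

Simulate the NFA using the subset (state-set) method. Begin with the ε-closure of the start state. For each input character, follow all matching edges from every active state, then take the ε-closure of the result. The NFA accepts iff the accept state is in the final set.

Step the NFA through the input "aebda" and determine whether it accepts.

start: ε-closure({0}) = {0,2,4,6}
'a' @ 1: {1,3}  [accepting]
'e' @ 2: {}  — state set empty
rest 'bda' ignored (set empty)
end set {} — state 1 not in

Answer: REJECT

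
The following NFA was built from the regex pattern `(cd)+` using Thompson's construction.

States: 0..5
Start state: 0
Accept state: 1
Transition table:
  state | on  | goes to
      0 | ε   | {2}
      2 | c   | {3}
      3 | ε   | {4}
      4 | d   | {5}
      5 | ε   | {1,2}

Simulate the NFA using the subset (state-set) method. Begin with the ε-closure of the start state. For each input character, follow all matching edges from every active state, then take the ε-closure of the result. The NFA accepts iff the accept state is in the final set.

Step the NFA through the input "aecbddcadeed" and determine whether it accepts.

Answer: REJECT

Steps:
S₀ = ε-closure({0}) = {0,2}
'a' @ 1: {}  — no active states
rest 'ecbddcadeed' ignored (set empty)
end set {} — state 1 not in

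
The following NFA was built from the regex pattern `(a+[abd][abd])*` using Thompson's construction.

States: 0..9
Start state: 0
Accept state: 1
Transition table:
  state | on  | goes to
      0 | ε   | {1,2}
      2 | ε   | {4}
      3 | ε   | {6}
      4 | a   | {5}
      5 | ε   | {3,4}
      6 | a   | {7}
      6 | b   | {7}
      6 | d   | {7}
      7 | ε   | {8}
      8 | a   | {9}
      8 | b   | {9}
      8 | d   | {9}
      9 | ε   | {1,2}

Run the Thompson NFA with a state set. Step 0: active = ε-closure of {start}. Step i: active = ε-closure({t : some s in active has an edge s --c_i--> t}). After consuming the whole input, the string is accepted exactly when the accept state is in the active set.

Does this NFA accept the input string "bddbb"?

Answer: REJECT

Trace:
initial (ε-close {0}): {0,1,2,4}
'b' @ 1: {}  — state set empty
rest 'ddbb' ignored (set empty)
after full input: {}  (accept=1 not in)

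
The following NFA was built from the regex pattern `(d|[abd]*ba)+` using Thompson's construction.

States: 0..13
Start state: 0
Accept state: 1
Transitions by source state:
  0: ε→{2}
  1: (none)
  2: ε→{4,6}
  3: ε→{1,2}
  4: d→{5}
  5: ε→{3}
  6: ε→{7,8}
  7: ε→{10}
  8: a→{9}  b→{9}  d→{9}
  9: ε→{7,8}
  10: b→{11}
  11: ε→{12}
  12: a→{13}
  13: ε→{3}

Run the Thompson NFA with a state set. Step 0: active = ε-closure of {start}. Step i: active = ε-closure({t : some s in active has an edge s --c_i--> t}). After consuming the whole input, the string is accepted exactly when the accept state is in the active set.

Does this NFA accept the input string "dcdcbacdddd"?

Answer: REJECT

Trace:
start: ε-closure({0}) = {0,2,4,6,7,8,10}
'd' @ 1: {1,2,3,4,5,6,7,8,9,10}  ✓accept
'c' @ 2: {}  — state set empty
rest 'dcbacdddd' ignored (set empty)
end set {} — state 1 not in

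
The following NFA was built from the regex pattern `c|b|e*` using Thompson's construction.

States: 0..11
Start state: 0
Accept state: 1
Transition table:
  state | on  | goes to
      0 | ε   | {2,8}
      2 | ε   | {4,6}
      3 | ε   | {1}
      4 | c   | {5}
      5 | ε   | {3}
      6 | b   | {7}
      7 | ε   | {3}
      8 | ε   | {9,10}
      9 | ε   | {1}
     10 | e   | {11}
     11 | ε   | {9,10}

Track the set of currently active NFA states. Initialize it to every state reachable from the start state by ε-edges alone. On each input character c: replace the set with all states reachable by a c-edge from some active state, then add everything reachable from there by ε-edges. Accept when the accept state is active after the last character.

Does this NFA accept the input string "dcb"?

Answer: REJECT

Steps:
initial (ε-close {0}): {0,1,2,4,6,8,9,10}
'd' @ 1: {}  — no active states
rest 'cb' ignored (set empty)
end set {} — state 1 not in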